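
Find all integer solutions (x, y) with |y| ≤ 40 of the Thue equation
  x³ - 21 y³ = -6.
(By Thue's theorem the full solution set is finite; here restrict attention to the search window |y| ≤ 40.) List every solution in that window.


The equation is x³ - 21y³ = -6. For fixed y, x³ = 21·y³ − 6, so a solution requires the RHS to be a perfect cube.
Strategy: iterate y from -40 to 40, compute RHS = 21·y³ − 6, and check whether it is a (positive or negative) perfect cube.
Check small values of y:
  y = 0: RHS = -6 is not a perfect cube.
  y = 1: RHS = 15 is not a perfect cube.
  y = -1: RHS = -27 = (-3)³ ⇒ x = -3 works.
  y = 2: RHS = 162 is not a perfect cube.
  y = -2: RHS = -174 is not a perfect cube.
  y = 3: RHS = 561 is not a perfect cube.
  y = -3: RHS = -573 is not a perfect cube.
Continuing the search up to |y| = 40 finds no further solutions beyond those listed.
Collected solutions: (-3, -1).

Solutions (with |y| ≤ 40): (-3, -1).


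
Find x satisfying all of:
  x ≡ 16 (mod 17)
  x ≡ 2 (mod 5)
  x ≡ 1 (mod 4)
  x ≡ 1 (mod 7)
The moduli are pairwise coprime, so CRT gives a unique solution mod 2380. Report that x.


Product of moduli M = 17 · 5 · 4 · 7 = 2380.
Merge one congruence at a time:
  Start: x ≡ 16 (mod 17).
  Combine with x ≡ 2 (mod 5); new modulus lcm = 85.
    Write x = 16 + 17·t and substitute into x ≡ 2 (mod 5): 17·t ≡ 2 − 16 = -14 (mod 5).
    Reduce coefficients mod 5: 2·t ≡ 1 (mod 5).
    The inverse of 2 mod 5 is 3 (since 2·3 = 6 = 1·5 + 1), so t ≡ 3·1 = 3 ≡ 3 (mod 5).
    Then x = 16 + 17·3 = 67, valid modulo lcm(17, 5) = 85: x ≡ 67 (mod 85).
  Combine with x ≡ 1 (mod 4); new modulus lcm = 340.
    Write x = 67 + 85·t and substitute into x ≡ 1 (mod 4): 85·t ≡ 1 − 67 = -66 (mod 4).
    Reduce coefficients mod 4: 1·t ≡ 2 (mod 4).
    So t ≡ 2 (mod 4).
    Then x = 67 + 85·2 = 237, valid modulo lcm(85, 4) = 340: x ≡ 237 (mod 340).
  Combine with x ≡ 1 (mod 7); new modulus lcm = 2380.
    Write x = 237 + 340·t and substitute into x ≡ 1 (mod 7): 340·t ≡ 1 − 237 = -236 (mod 7).
    Reduce coefficients mod 7: 4·t ≡ 2 (mod 7).
    The inverse of 4 mod 7 is 2 (since 4·2 = 8 = 1·7 + 1), so t ≡ 2·2 = 4 ≡ 4 (mod 7).
    Then x = 237 + 340·4 = 1597, valid modulo lcm(340, 7) = 2380: x ≡ 1597 (mod 2380).
Verify against each original: 1597 mod 17 = 16, 1597 mod 5 = 2, 1597 mod 4 = 1, 1597 mod 7 = 1.

x ≡ 1597 (mod 2380).


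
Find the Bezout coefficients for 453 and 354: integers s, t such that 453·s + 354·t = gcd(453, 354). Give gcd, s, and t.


Euclidean algorithm on (453, 354) — divide until remainder is 0:
  453 = 1 · 354 + 99
  354 = 3 · 99 + 57
  99 = 1 · 57 + 42
  57 = 1 · 42 + 15
  42 = 2 · 15 + 12
  15 = 1 · 12 + 3
  12 = 4 · 3 + 0
gcd(453, 354) = 3.
Track Bezout coefficients alongside the remainders: start with r₀ = 453 = a·1 + b·0 (s = 1, t = 0) and r₁ = 354 = a·0 + b·1 (s = 0, t = 1); each new remainder r_{k+1} = r_{k-1} − q_k·r_k inherits s_{k+1} = s_{k-1} − q_k·s_k, t_{k+1} = t_{k-1} − q_k·t_k, so r_k = a·s_k + b·t_k at every step:
  q = 1: r = 99, s = 1 − 1·0 = 1, t = 0 − 1·1 = -1  (check: 453·1 + 354·(-1) = 99)
  q = 3: r = 57, s = 0 − 3·1 = -3, t = 1 − 3·(-1) = 4  (check: 453·(-3) + 354·4 = 57)
  q = 1: r = 42, s = 1 − 1·(-3) = 4, t = -1 − 1·4 = -5  (check: 453·4 + 354·(-5) = 42)
  q = 1: r = 15, s = -3 − 1·4 = -7, t = 4 − 1·(-5) = 9  (check: 453·(-7) + 354·9 = 15)
  q = 2: r = 12, s = 4 − 2·(-7) = 18, t = -5 − 2·9 = -23  (check: 453·18 + 354·(-23) = 12)
  q = 1: r = 3, s = -7 − 1·18 = -25, t = 9 − 1·(-23) = 32  (check: 453·(-25) + 354·32 = 3)
The row with r = 3 (the gcd) gives the Bezout coefficients s = -25, t = 32.
Result: 453 · (-25) + 354 · (32) = 3.

gcd(453, 354) = 3; s = -25, t = 32 (check: 453·(-25) + 354·32 = 3).


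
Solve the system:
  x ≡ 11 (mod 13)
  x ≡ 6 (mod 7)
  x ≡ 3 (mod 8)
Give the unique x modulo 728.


Moduli 13, 7, 8 are pairwise coprime; by CRT there is a unique solution modulo M = 13 · 7 · 8 = 728.
Solve pairwise, accumulating the modulus:
  Start with x ≡ 11 (mod 13).
  Combine with x ≡ 6 (mod 7): since gcd(13, 7) = 1, we get a unique residue mod 91.
    Write x = 11 + 13·t and substitute into x ≡ 6 (mod 7): 13·t ≡ 6 − 11 = -5 (mod 7).
    Reduce coefficients mod 7: 6·t ≡ 2 (mod 7).
    The inverse of 6 mod 7 is 6 (since 6·6 = 36 = 5·7 + 1), so t ≡ 6·2 = 12 ≡ 5 (mod 7).
    Then x = 11 + 13·5 = 76, valid modulo lcm(13, 7) = 91: x ≡ 76 (mod 91).
  Combine with x ≡ 3 (mod 8): since gcd(91, 8) = 1, we get a unique residue mod 728.
    Write x = 76 + 91·t and substitute into x ≡ 3 (mod 8): 91·t ≡ 3 − 76 = -73 (mod 8).
    Reduce coefficients mod 8: 3·t ≡ 7 (mod 8).
    The inverse of 3 mod 8 is 3 (since 3·3 = 9 = 1·8 + 1), so t ≡ 3·7 = 21 ≡ 5 (mod 8).
    Then x = 76 + 91·5 = 531, valid modulo lcm(91, 8) = 728: x ≡ 531 (mod 728).
Verify: 531 mod 13 = 11 ✓, 531 mod 7 = 6 ✓, 531 mod 8 = 3 ✓.

x ≡ 531 (mod 728).


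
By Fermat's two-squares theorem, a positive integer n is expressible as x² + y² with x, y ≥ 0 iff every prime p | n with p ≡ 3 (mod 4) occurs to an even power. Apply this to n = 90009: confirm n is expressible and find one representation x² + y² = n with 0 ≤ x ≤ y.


Step 1: Factor n = 90009 = 3^2 · 73 · 137.
Step 2: Check the mod-4 condition on each prime factor: 3 ≡ 3 (mod 4), exponent 2 (must be even); 73 ≡ 1 (mod 4), exponent 1; 137 ≡ 1 (mod 4), exponent 1.
All primes ≡ 3 (mod 4) appear to even exponent (or don't appear), so by the two-squares theorem n IS expressible as a sum of two squares.
Step 3: Build a representation. Group n = k² · m with k = 3 and m = 73 · 137 = 10001 (a product of primes ≡ 1 (mod 4)); a representation of m scales to one of n via (k·x)² + (k·y)² = k²(x² + y²). Each prime p ≡ 1 (mod 4) is itself a sum of two squares; find a² by testing p − a² for a perfect square:
  73: 73 − 1² = 72, 73 − 2² = 69, 73 − 3² = 64 = 8² ⇒ 73 = 3² + 8².
  137: 137 − 1² = 136, 137 − 2² = 133, 137 − 3² = 128, 137 − 4² = 121 = 11² ⇒ 137 = 4² + 11².
  Combine using the Brahmagupta–Fibonacci identity (a² + b²)(c² + d²) = (ac − bd)² + (ad + bc)² = (ac + bd)² + (ad − bc)²:
  73 · 137 = 10001: from (3² + 8²)(4² + 11²), take (3·4 − 8·11, 3·11 + 8·4) = (12 − 88, 33 + 32) = (-76, 65); dropping signs (only squares matter) gives (76, 65); check 76² + 65² = 5776 + 4225 = 10001 ✓.
  Scale by k = 3: (3·76, 3·65) = (228, 195).
Step 4: Order so x ≤ y and verify: 195² + 228² = 38025 + 51984 = 90009 = n. ✓

n = 90009 = 195² + 228² (one valid representation with x ≤ y).


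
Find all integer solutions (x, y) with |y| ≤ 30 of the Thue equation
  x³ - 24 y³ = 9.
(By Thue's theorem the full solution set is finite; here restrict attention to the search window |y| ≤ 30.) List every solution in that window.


The equation is x³ - 24y³ = 9. For fixed y, x³ = 24·y³ + 9, so a solution requires the RHS to be a perfect cube.
Strategy: iterate y from -30 to 30, compute RHS = 24·y³ + 9, and check whether it is a (positive or negative) perfect cube.
Check small values of y:
  y = 0: RHS = 9 is not a perfect cube.
  y = 1: RHS = 33 is not a perfect cube.
  y = -1: RHS = -15 is not a perfect cube.
  y = 2: RHS = 201 is not a perfect cube.
  y = -2: RHS = -183 is not a perfect cube.
  y = 3: RHS = 657 is not a perfect cube.
  y = -3: RHS = -639 is not a perfect cube.
Continuing the search up to |y| = 30 finds no solutions either.
No (x, y) in the scanned range satisfies the equation.

No integer solutions with |y| ≤ 30.


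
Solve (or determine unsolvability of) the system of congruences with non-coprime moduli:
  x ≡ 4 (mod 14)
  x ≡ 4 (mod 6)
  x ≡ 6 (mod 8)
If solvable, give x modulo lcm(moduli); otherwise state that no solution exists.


Moduli 14, 6, 8 are not pairwise coprime, so CRT works modulo lcm(m_i) when all pairwise compatibility conditions hold.
Pairwise compatibility: gcd(m_i, m_j) must divide a_i - a_j for every pair.
Merge one congruence at a time:
  Start: x ≡ 4 (mod 14).
  Combine with x ≡ 4 (mod 6): gcd(14, 6) = 2; 4 - 4 = 0, which IS divisible by 2, so compatible.
    Write x = 4 + 14·t and substitute into x ≡ 4 (mod 6): 14·t ≡ 4 − 4 = 0 (mod 6).
    Divide the congruence (and modulus) by g = 2: 7·t ≡ 0 (mod 3).
    Reduce coefficients mod 3: 1·t ≡ 0 (mod 3).
    So t ≡ 0 (mod 3).
    Then x = 4 + 14·0 = 4, valid modulo lcm(14, 6) = 42: x ≡ 4 (mod 42).
  Combine with x ≡ 6 (mod 8): gcd(42, 8) = 2; 6 - 4 = 2, which IS divisible by 2, so compatible.
    Write x = 4 + 42·t and substitute into x ≡ 6 (mod 8): 42·t ≡ 6 − 4 = 2 (mod 8).
    Divide the congruence (and modulus) by g = 2: 21·t ≡ 1 (mod 4).
    Reduce coefficients mod 4: 1·t ≡ 1 (mod 4).
    So t ≡ 1 (mod 4).
    Then x = 4 + 42·1 = 46, valid modulo lcm(42, 8) = 168: x ≡ 46 (mod 168).
Verify: 46 mod 14 = 4, 46 mod 6 = 4, 46 mod 8 = 6.

x ≡ 46 (mod 168).


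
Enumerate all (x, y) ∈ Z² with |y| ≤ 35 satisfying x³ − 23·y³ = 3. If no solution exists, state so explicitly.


The equation is x³ - 23y³ = 3. For fixed y, x³ = 23·y³ + 3, so a solution requires the RHS to be a perfect cube.
Strategy: iterate y from -35 to 35, compute RHS = 23·y³ + 3, and check whether it is a (positive or negative) perfect cube.
Check small values of y:
  y = 0: RHS = 3 is not a perfect cube.
  y = 1: RHS = 26 is not a perfect cube.
  y = -1: RHS = -20 is not a perfect cube.
  y = 2: RHS = 187 is not a perfect cube.
  y = -2: RHS = -181 is not a perfect cube.
  y = 3: RHS = 624 is not a perfect cube.
  y = -3: RHS = -618 is not a perfect cube.
Continuing the search up to |y| = 35 finds no solutions either.
No (x, y) in the scanned range satisfies the equation.

No integer solutions with |y| ≤ 35.


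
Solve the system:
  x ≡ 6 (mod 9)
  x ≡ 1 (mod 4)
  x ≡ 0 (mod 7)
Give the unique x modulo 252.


Moduli 9, 4, 7 are pairwise coprime; by CRT there is a unique solution modulo M = 9 · 4 · 7 = 252.
Solve pairwise, accumulating the modulus:
  Start with x ≡ 6 (mod 9).
  Combine with x ≡ 1 (mod 4): since gcd(9, 4) = 1, we get a unique residue mod 36.
    Write x = 6 + 9·t and substitute into x ≡ 1 (mod 4): 9·t ≡ 1 − 6 = -5 (mod 4).
    Reduce coefficients mod 4: 1·t ≡ 3 (mod 4).
    So t ≡ 3 (mod 4).
    Then x = 6 + 9·3 = 33, valid modulo lcm(9, 4) = 36: x ≡ 33 (mod 36).
  Combine with x ≡ 0 (mod 7): since gcd(36, 7) = 1, we get a unique residue mod 252.
    Write x = 33 + 36·t and substitute into x ≡ 0 (mod 7): 36·t ≡ 0 − 33 = -33 (mod 7).
    Reduce coefficients mod 7: 1·t ≡ 2 (mod 7).
    So t ≡ 2 (mod 7).
    Then x = 33 + 36·2 = 105, valid modulo lcm(36, 7) = 252: x ≡ 105 (mod 252).
Verify: 105 mod 9 = 6 ✓, 105 mod 4 = 1 ✓, 105 mod 7 = 0 ✓.

x ≡ 105 (mod 252).


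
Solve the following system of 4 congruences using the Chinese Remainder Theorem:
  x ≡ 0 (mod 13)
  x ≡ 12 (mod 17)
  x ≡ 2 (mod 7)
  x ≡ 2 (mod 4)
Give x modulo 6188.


Product of moduli M = 13 · 17 · 7 · 4 = 6188.
Merge one congruence at a time:
  Start: x ≡ 0 (mod 13).
  Combine with x ≡ 12 (mod 17); new modulus lcm = 221.
    Write x = 0 + 13·t and substitute into x ≡ 12 (mod 17): 13·t ≡ 12 − 0 = 12 (mod 17).
    The inverse of 13 mod 17 is 4 (since 13·4 = 52 = 3·17 + 1), so t ≡ 4·12 = 48 ≡ 14 (mod 17).
    Then x = 0 + 13·14 = 182, valid modulo lcm(13, 17) = 221: x ≡ 182 (mod 221).
  Combine with x ≡ 2 (mod 7); new modulus lcm = 1547.
    Write x = 182 + 221·t and substitute into x ≡ 2 (mod 7): 221·t ≡ 2 − 182 = -180 (mod 7).
    Reduce coefficients mod 7: 4·t ≡ 2 (mod 7).
    The inverse of 4 mod 7 is 2 (since 4·2 = 8 = 1·7 + 1), so t ≡ 2·2 = 4 ≡ 4 (mod 7).
    Then x = 182 + 221·4 = 1066, valid modulo lcm(221, 7) = 1547: x ≡ 1066 (mod 1547).
  Combine with x ≡ 2 (mod 4); new modulus lcm = 6188.
    Write x = 1066 + 1547·t and substitute into x ≡ 2 (mod 4): 1547·t ≡ 2 − 1066 = -1064 (mod 4).
    Reduce coefficients mod 4: 3·t ≡ 0 (mod 4).
    The inverse of 3 mod 4 is 3 (since 3·3 = 9 = 2·4 + 1), so t ≡ 3·0 = 0 ≡ 0 (mod 4).
    Then x = 1066 + 1547·0 = 1066, valid modulo lcm(1547, 4) = 6188: x ≡ 1066 (mod 6188).
Verify against each original: 1066 mod 13 = 0, 1066 mod 17 = 12, 1066 mod 7 = 2, 1066 mod 4 = 2.

x ≡ 1066 (mod 6188).


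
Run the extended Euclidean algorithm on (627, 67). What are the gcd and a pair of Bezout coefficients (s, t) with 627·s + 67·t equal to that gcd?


Euclidean algorithm on (627, 67) — divide until remainder is 0:
  627 = 9 · 67 + 24
  67 = 2 · 24 + 19
  24 = 1 · 19 + 5
  19 = 3 · 5 + 4
  5 = 1 · 4 + 1
  4 = 4 · 1 + 0
gcd(627, 67) = 1.
Track Bezout coefficients alongside the remainders: start with r₀ = 627 = a·1 + b·0 (s = 1, t = 0) and r₁ = 67 = a·0 + b·1 (s = 0, t = 1); each new remainder r_{k+1} = r_{k-1} − q_k·r_k inherits s_{k+1} = s_{k-1} − q_k·s_k, t_{k+1} = t_{k-1} − q_k·t_k, so r_k = a·s_k + b·t_k at every step:
  q = 9: r = 24, s = 1 − 9·0 = 1, t = 0 − 9·1 = -9  (check: 627·1 + 67·(-9) = 24)
  q = 2: r = 19, s = 0 − 2·1 = -2, t = 1 − 2·(-9) = 19  (check: 627·(-2) + 67·19 = 19)
  q = 1: r = 5, s = 1 − 1·(-2) = 3, t = -9 − 1·19 = -28  (check: 627·3 + 67·(-28) = 5)
  q = 3: r = 4, s = -2 − 3·3 = -11, t = 19 − 3·(-28) = 103  (check: 627·(-11) + 67·103 = 4)
  q = 1: r = 1, s = 3 − 1·(-11) = 14, t = -28 − 1·103 = -131  (check: 627·14 + 67·(-131) = 1)
The row with r = 1 (the gcd) gives the Bezout coefficients s = 14, t = -131.
Result: 627 · (14) + 67 · (-131) = 1.

gcd(627, 67) = 1; s = 14, t = -131 (check: 627·14 + 67·(-131) = 1).


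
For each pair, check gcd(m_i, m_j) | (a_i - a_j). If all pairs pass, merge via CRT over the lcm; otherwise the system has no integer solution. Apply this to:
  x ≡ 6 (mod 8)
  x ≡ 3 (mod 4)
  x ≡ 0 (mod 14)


Moduli 8, 4, 14 are not pairwise coprime, so CRT works modulo lcm(m_i) when all pairwise compatibility conditions hold.
Pairwise compatibility: gcd(m_i, m_j) must divide a_i - a_j for every pair.
Merge one congruence at a time:
  Start: x ≡ 6 (mod 8).
  Combine with x ≡ 3 (mod 4): gcd(8, 4) = 4, and 3 - 6 = -3 is NOT divisible by 4.
    ⇒ system is inconsistent (no integer solution).

No solution (the system is inconsistent).


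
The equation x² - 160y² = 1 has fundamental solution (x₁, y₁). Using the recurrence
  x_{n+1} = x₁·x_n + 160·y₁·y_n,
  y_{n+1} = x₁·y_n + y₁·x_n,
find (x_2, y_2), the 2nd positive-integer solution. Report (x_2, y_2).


Step 1: Find the fundamental solution (x₁, y₁) of x² - 160y² = 1.
  Expand √160 as a continued fraction. a₀ = ⌊√160⌋ = 12; iterate m_{k+1} = d_k·a_k − m_k, d_{k+1} = (160 − m_{k+1}²)/d_k, a_{k+1} = ⌊(a₀ + m_{k+1})/d_{k+1}⌋ (starting m₀ = 0, d₀ = 1), with convergents p_k = a_k·p_{k-1} + p_{k-2}, q_k = a_k·q_{k-1} + q_{k-2} (p₋₁ = 1, q₋₁ = 0):
  k = 0: a₀ = 12; p₀/q₀ = 12/1; p₀² − 160·q₀² = 144 − 160 = -16.
  k = 1: m = 12, d = 16, a = ⌊(12 + 12)/16⌋ = 1; p/q = (1·12 + 1)/(1·1 + 0) = 13/1; p² − 160·q² = 169 − 160 = 9.
  k = 2: m = 4, d = 9, a = ⌊(12 + 4)/9⌋ = 1; p/q = (1·13 + 12)/(1·1 + 1) = 25/2; p² − 160·q² = 625 − 640 = -15.
  k = 3: m = 5, d = 15, a = ⌊(12 + 5)/15⌋ = 1; p/q = (1·25 + 13)/(1·2 + 1) = 38/3; p² − 160·q² = 1444 − 1440 = 4.
  k = 4: m = 10, d = 4, a = ⌊(12 + 10)/4⌋ = 5; p/q = (5·38 + 25)/(5·3 + 2) = 215/17; p² − 160·q² = 46225 − 46240 = -15.
  k = 5: m = 10, d = 15, a = ⌊(12 + 10)/15⌋ = 1; p/q = (1·215 + 38)/(1·17 + 3) = 253/20; p² − 160·q² = 64009 − 64000 = 9.
  k = 6: m = 5, d = 9, a = ⌊(12 + 5)/9⌋ = 1; p/q = (1·253 + 215)/(1·20 + 17) = 468/37; p² − 160·q² = 219024 − 219040 = -16.
  k = 7: m = 4, d = 16, a = ⌊(12 + 4)/16⌋ = 1; p/q = (1·468 + 253)/(1·37 + 20) = 721/57; p² − 160·q² = 519841 − 519840 = 1.
  The first convergent with p² − 160·q² = 1 gives the fundamental solution (x₁, y₁) = (721, 57).
Step 2: Apply the recurrence (x_{n+1}, y_{n+1}) = (x₁x_n + 160y₁y_n, x₁y_n + y₁x_n) repeatedly.
  From (x_1, y_1) = (721, 57): x_2 = 721·721 + 160·57·57 = 1039681; y_2 = 721·57 + 57·721 = 82194.
Step 3: Verify x_2² - 160·y_2² = 1080936581761 - 1080936581760 = 1 (should be 1). ✓

(x_1, y_1) = (721, 57); (x_2, y_2) = (1039681, 82194).


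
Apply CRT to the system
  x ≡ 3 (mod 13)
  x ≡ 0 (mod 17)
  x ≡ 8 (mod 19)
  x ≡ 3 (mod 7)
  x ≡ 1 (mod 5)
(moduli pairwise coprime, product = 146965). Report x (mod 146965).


Product of moduli M = 13 · 17 · 19 · 7 · 5 = 146965.
Merge one congruence at a time:
  Start: x ≡ 3 (mod 13).
  Combine with x ≡ 0 (mod 17); new modulus lcm = 221.
    Write x = 3 + 13·t and substitute into x ≡ 0 (mod 17): 13·t ≡ 0 − 3 = -3 (mod 17).
    Reduce coefficients mod 17: 13·t ≡ 14 (mod 17).
    The inverse of 13 mod 17 is 4 (since 13·4 = 52 = 3·17 + 1), so t ≡ 4·14 = 56 ≡ 5 (mod 17).
    Then x = 3 + 13·5 = 68, valid modulo lcm(13, 17) = 221: x ≡ 68 (mod 221).
  Combine with x ≡ 8 (mod 19); new modulus lcm = 4199.
    Write x = 68 + 221·t and substitute into x ≡ 8 (mod 19): 221·t ≡ 8 − 68 = -60 (mod 19).
    Reduce coefficients mod 19: 12·t ≡ 16 (mod 19).
    The inverse of 12 mod 19 is 8 (since 12·8 = 96 = 5·19 + 1), so t ≡ 8·16 = 128 ≡ 14 (mod 19).
    Then x = 68 + 221·14 = 3162, valid modulo lcm(221, 19) = 4199: x ≡ 3162 (mod 4199).
  Combine with x ≡ 3 (mod 7); new modulus lcm = 29393.
    Write x = 3162 + 4199·t and substitute into x ≡ 3 (mod 7): 4199·t ≡ 3 − 3162 = -3159 (mod 7).
    Reduce coefficients mod 7: 6·t ≡ 5 (mod 7).
    The inverse of 6 mod 7 is 6 (since 6·6 = 36 = 5·7 + 1), so t ≡ 6·5 = 30 ≡ 2 (mod 7).
    Then x = 3162 + 4199·2 = 11560, valid modulo lcm(4199, 7) = 29393: x ≡ 11560 (mod 29393).
  Combine with x ≡ 1 (mod 5); new modulus lcm = 146965.
    Write x = 11560 + 29393·t and substitute into x ≡ 1 (mod 5): 29393·t ≡ 1 − 11560 = -11559 (mod 5).
    Reduce coefficients mod 5: 3·t ≡ 1 (mod 5).
    The inverse of 3 mod 5 is 2 (since 3·2 = 6 = 1·5 + 1), so t ≡ 2·1 = 2 ≡ 2 (mod 5).
    Then x = 11560 + 29393·2 = 70346, valid modulo lcm(29393, 5) = 146965: x ≡ 70346 (mod 146965).
Verify against each original: 70346 mod 13 = 3, 70346 mod 17 = 0, 70346 mod 19 = 8, 70346 mod 7 = 3, 70346 mod 5 = 1.

x ≡ 70346 (mod 146965).


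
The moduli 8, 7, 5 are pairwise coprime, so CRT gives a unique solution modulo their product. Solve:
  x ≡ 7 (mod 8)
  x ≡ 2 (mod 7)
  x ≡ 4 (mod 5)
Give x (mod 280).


Moduli 8, 7, 5 are pairwise coprime; by CRT there is a unique solution modulo M = 8 · 7 · 5 = 280.
Solve pairwise, accumulating the modulus:
  Start with x ≡ 7 (mod 8).
  Combine with x ≡ 2 (mod 7): since gcd(8, 7) = 1, we get a unique residue mod 56.
    Write x = 7 + 8·t and substitute into x ≡ 2 (mod 7): 8·t ≡ 2 − 7 = -5 (mod 7).
    Reduce coefficients mod 7: 1·t ≡ 2 (mod 7).
    So t ≡ 2 (mod 7).
    Then x = 7 + 8·2 = 23, valid modulo lcm(8, 7) = 56: x ≡ 23 (mod 56).
  Combine with x ≡ 4 (mod 5): since gcd(56, 5) = 1, we get a unique residue mod 280.
    Write x = 23 + 56·t and substitute into x ≡ 4 (mod 5): 56·t ≡ 4 − 23 = -19 (mod 5).
    Reduce coefficients mod 5: 1·t ≡ 1 (mod 5).
    So t ≡ 1 (mod 5).
    Then x = 23 + 56·1 = 79, valid modulo lcm(56, 5) = 280: x ≡ 79 (mod 280).
Verify: 79 mod 8 = 7 ✓, 79 mod 7 = 2 ✓, 79 mod 5 = 4 ✓.

x ≡ 79 (mod 280).


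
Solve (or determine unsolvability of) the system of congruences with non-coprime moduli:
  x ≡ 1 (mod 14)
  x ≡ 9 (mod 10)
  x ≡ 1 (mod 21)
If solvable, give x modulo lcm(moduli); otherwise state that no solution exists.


Moduli 14, 10, 21 are not pairwise coprime, so CRT works modulo lcm(m_i) when all pairwise compatibility conditions hold.
Pairwise compatibility: gcd(m_i, m_j) must divide a_i - a_j for every pair.
Merge one congruence at a time:
  Start: x ≡ 1 (mod 14).
  Combine with x ≡ 9 (mod 10): gcd(14, 10) = 2; 9 - 1 = 8, which IS divisible by 2, so compatible.
    Write x = 1 + 14·t and substitute into x ≡ 9 (mod 10): 14·t ≡ 9 − 1 = 8 (mod 10).
    Divide the congruence (and modulus) by g = 2: 7·t ≡ 4 (mod 5).
    Reduce coefficients mod 5: 2·t ≡ 4 (mod 5).
    The inverse of 2 mod 5 is 3 (since 2·3 = 6 = 1·5 + 1), so t ≡ 3·4 = 12 ≡ 2 (mod 5).
    Then x = 1 + 14·2 = 29, valid modulo lcm(14, 10) = 70: x ≡ 29 (mod 70).
  Combine with x ≡ 1 (mod 21): gcd(70, 21) = 7; 1 - 29 = -28, which IS divisible by 7, so compatible.
    Write x = 29 + 70·t and substitute into x ≡ 1 (mod 21): 70·t ≡ 1 − 29 = -28 (mod 21).
    Divide the congruence (and modulus) by g = 7: 10·t ≡ -4 (mod 3).
    Reduce coefficients mod 3: 1·t ≡ 2 (mod 3).
    So t ≡ 2 (mod 3).
    Then x = 29 + 70·2 = 169, valid modulo lcm(70, 21) = 210: x ≡ 169 (mod 210).
Verify: 169 mod 14 = 1, 169 mod 10 = 9, 169 mod 21 = 1.

x ≡ 169 (mod 210).


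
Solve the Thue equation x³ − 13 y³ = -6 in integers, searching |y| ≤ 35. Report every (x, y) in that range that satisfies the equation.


The equation is x³ - 13y³ = -6. For fixed y, x³ = 13·y³ − 6, so a solution requires the RHS to be a perfect cube.
Strategy: iterate y from -35 to 35, compute RHS = 13·y³ − 6, and check whether it is a (positive or negative) perfect cube.
Check small values of y:
  y = 0: RHS = -6 is not a perfect cube.
  y = 1: RHS = 7 is not a perfect cube.
  y = -1: RHS = -19 is not a perfect cube.
  y = 2: RHS = 98 is not a perfect cube.
  y = -2: RHS = -110 is not a perfect cube.
  y = 3: RHS = 345 is not a perfect cube.
  y = -3: RHS = -357 is not a perfect cube.
Continuing the search up to |y| = 35 finds no solutions either.
No (x, y) in the scanned range satisfies the equation.

No integer solutions with |y| ≤ 35.


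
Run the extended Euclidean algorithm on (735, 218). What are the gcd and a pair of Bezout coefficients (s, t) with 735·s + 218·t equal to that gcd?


Euclidean algorithm on (735, 218) — divide until remainder is 0:
  735 = 3 · 218 + 81
  218 = 2 · 81 + 56
  81 = 1 · 56 + 25
  56 = 2 · 25 + 6
  25 = 4 · 6 + 1
  6 = 6 · 1 + 0
gcd(735, 218) = 1.
Track Bezout coefficients alongside the remainders: start with r₀ = 735 = a·1 + b·0 (s = 1, t = 0) and r₁ = 218 = a·0 + b·1 (s = 0, t = 1); each new remainder r_{k+1} = r_{k-1} − q_k·r_k inherits s_{k+1} = s_{k-1} − q_k·s_k, t_{k+1} = t_{k-1} − q_k·t_k, so r_k = a·s_k + b·t_k at every step:
  q = 3: r = 81, s = 1 − 3·0 = 1, t = 0 − 3·1 = -3  (check: 735·1 + 218·(-3) = 81)
  q = 2: r = 56, s = 0 − 2·1 = -2, t = 1 − 2·(-3) = 7  (check: 735·(-2) + 218·7 = 56)
  q = 1: r = 25, s = 1 − 1·(-2) = 3, t = -3 − 1·7 = -10  (check: 735·3 + 218·(-10) = 25)
  q = 2: r = 6, s = -2 − 2·3 = -8, t = 7 − 2·(-10) = 27  (check: 735·(-8) + 218·27 = 6)
  q = 4: r = 1, s = 3 − 4·(-8) = 35, t = -10 − 4·27 = -118  (check: 735·35 + 218·(-118) = 1)
The row with r = 1 (the gcd) gives the Bezout coefficients s = 35, t = -118.
Result: 735 · (35) + 218 · (-118) = 1.

gcd(735, 218) = 1; s = 35, t = -118 (check: 735·35 + 218·(-118) = 1).


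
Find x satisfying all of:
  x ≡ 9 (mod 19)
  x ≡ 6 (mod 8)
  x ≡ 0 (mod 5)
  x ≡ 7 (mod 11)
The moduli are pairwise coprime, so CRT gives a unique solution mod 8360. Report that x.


Product of moduli M = 19 · 8 · 5 · 11 = 8360.
Merge one congruence at a time:
  Start: x ≡ 9 (mod 19).
  Combine with x ≡ 6 (mod 8); new modulus lcm = 152.
    Write x = 9 + 19·t and substitute into x ≡ 6 (mod 8): 19·t ≡ 6 − 9 = -3 (mod 8).
    Reduce coefficients mod 8: 3·t ≡ 5 (mod 8).
    The inverse of 3 mod 8 is 3 (since 3·3 = 9 = 1·8 + 1), so t ≡ 3·5 = 15 ≡ 7 (mod 8).
    Then x = 9 + 19·7 = 142, valid modulo lcm(19, 8) = 152: x ≡ 142 (mod 152).
  Combine with x ≡ 0 (mod 5); new modulus lcm = 760.
    Write x = 142 + 152·t and substitute into x ≡ 0 (mod 5): 152·t ≡ 0 − 142 = -142 (mod 5).
    Reduce coefficients mod 5: 2·t ≡ 3 (mod 5).
    The inverse of 2 mod 5 is 3 (since 2·3 = 6 = 1·5 + 1), so t ≡ 3·3 = 9 ≡ 4 (mod 5).
    Then x = 142 + 152·4 = 750, valid modulo lcm(152, 5) = 760: x ≡ 750 (mod 760).
  Combine with x ≡ 7 (mod 11); new modulus lcm = 8360.
    Write x = 750 + 760·t and substitute into x ≡ 7 (mod 11): 760·t ≡ 7 − 750 = -743 (mod 11).
    Reduce coefficients mod 11: 1·t ≡ 5 (mod 11).
    So t ≡ 5 (mod 11).
    Then x = 750 + 760·5 = 4550, valid modulo lcm(760, 11) = 8360: x ≡ 4550 (mod 8360).
Verify against each original: 4550 mod 19 = 9, 4550 mod 8 = 6, 4550 mod 5 = 0, 4550 mod 11 = 7.

x ≡ 4550 (mod 8360).


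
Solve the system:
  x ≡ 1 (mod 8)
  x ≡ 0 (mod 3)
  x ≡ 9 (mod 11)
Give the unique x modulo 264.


Moduli 8, 3, 11 are pairwise coprime; by CRT there is a unique solution modulo M = 8 · 3 · 11 = 264.
Solve pairwise, accumulating the modulus:
  Start with x ≡ 1 (mod 8).
  Combine with x ≡ 0 (mod 3): since gcd(8, 3) = 1, we get a unique residue mod 24.
    Write x = 1 + 8·t and substitute into x ≡ 0 (mod 3): 8·t ≡ 0 − 1 = -1 (mod 3).
    Reduce coefficients mod 3: 2·t ≡ 2 (mod 3).
    The inverse of 2 mod 3 is 2 (since 2·2 = 4 = 1·3 + 1), so t ≡ 2·2 = 4 ≡ 1 (mod 3).
    Then x = 1 + 8·1 = 9, valid modulo lcm(8, 3) = 24: x ≡ 9 (mod 24).
  Combine with x ≡ 9 (mod 11): since gcd(24, 11) = 1, we get a unique residue mod 264.
    Write x = 9 + 24·t and substitute into x ≡ 9 (mod 11): 24·t ≡ 9 − 9 = 0 (mod 11).
    Reduce coefficients mod 11: 2·t ≡ 0 (mod 11).
    The inverse of 2 mod 11 is 6 (since 2·6 = 12 = 1·11 + 1), so t ≡ 6·0 = 0 ≡ 0 (mod 11).
    Then x = 9 + 24·0 = 9, valid modulo lcm(24, 11) = 264: x ≡ 9 (mod 264).
Verify: 9 mod 8 = 1 ✓, 9 mod 3 = 0 ✓, 9 mod 11 = 9 ✓.

x ≡ 9 (mod 264).


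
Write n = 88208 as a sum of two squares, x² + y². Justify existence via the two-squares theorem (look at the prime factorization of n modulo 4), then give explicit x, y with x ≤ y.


Step 1: Factor n = 88208 = 2^4 · 37 · 149.
Step 2: Check the mod-4 condition on each prime factor: 2 = 2 (special); 37 ≡ 1 (mod 4), exponent 1; 149 ≡ 1 (mod 4), exponent 1.
All primes ≡ 3 (mod 4) appear to even exponent (or don't appear), so by the two-squares theorem n IS expressible as a sum of two squares.
Step 3: Build a representation. Group n = k² · m with k = 4 and m = 37 · 149 = 5513 (a product of primes ≡ 1 (mod 4)); a representation of m scales to one of n via (k·x)² + (k·y)² = k²(x² + y²). Each prime p ≡ 1 (mod 4) is itself a sum of two squares; find a² by testing p − a² for a perfect square:
  37: 37 − 1² = 36 = 6² ⇒ 37 = 1² + 6².
  149: 149 − 1² = 148, 149 − 2² = 145, 149 − 3² = 140, 149 − 4² = 133, 149 − 5² = 124, 149 − 6² = 113, 149 − 7² = 100 = 10² ⇒ 149 = 7² + 10².
  Combine using the Brahmagupta–Fibonacci identity (a² + b²)(c² + d²) = (ac − bd)² + (ad + bc)² = (ac + bd)² + (ad − bc)²:
  37 · 149 = 5513: from (1² + 6²)(7² + 10²), take (1·7 − 6·10, 1·10 + 6·7) = (7 − 60, 10 + 42) = (-53, 52); dropping signs (only squares matter) gives (53, 52); check 53² + 52² = 2809 + 2704 = 5513 ✓.
  Scale by k = 4: (4·53, 4·52) = (212, 208).
Step 4: Order so x ≤ y and verify: 208² + 212² = 43264 + 44944 = 88208 = n. ✓

n = 88208 = 208² + 212² (one valid representation with x ≤ y).


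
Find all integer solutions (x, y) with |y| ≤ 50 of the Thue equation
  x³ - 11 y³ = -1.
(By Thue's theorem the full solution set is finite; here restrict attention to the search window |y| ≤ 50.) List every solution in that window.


The equation is x³ - 11y³ = -1. For fixed y, x³ = 11·y³ − 1, so a solution requires the RHS to be a perfect cube.
Strategy: iterate y from -50 to 50, compute RHS = 11·y³ − 1, and check whether it is a (positive or negative) perfect cube.
Check small values of y:
  y = 0: RHS = -1 = (-1)³ ⇒ x = -1 works.
  y = 1: RHS = 10 is not a perfect cube.
  y = -1: RHS = -12 is not a perfect cube.
  y = 2: RHS = 87 is not a perfect cube.
  y = -2: RHS = -89 is not a perfect cube.
  y = 3: RHS = 296 is not a perfect cube.
  y = -3: RHS = -298 is not a perfect cube.
Continuing the search up to |y| = 50 finds no further solutions beyond those listed.
Collected solutions: (-1, 0).

Solutions (with |y| ≤ 50): (-1, 0).


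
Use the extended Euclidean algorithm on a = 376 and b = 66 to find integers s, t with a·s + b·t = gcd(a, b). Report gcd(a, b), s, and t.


Euclidean algorithm on (376, 66) — divide until remainder is 0:
  376 = 5 · 66 + 46
  66 = 1 · 46 + 20
  46 = 2 · 20 + 6
  20 = 3 · 6 + 2
  6 = 3 · 2 + 0
gcd(376, 66) = 2.
Track Bezout coefficients alongside the remainders: start with r₀ = 376 = a·1 + b·0 (s = 1, t = 0) and r₁ = 66 = a·0 + b·1 (s = 0, t = 1); each new remainder r_{k+1} = r_{k-1} − q_k·r_k inherits s_{k+1} = s_{k-1} − q_k·s_k, t_{k+1} = t_{k-1} − q_k·t_k, so r_k = a·s_k + b·t_k at every step:
  q = 5: r = 46, s = 1 − 5·0 = 1, t = 0 − 5·1 = -5  (check: 376·1 + 66·(-5) = 46)
  q = 1: r = 20, s = 0 − 1·1 = -1, t = 1 − 1·(-5) = 6  (check: 376·(-1) + 66·6 = 20)
  q = 2: r = 6, s = 1 − 2·(-1) = 3, t = -5 − 2·6 = -17  (check: 376·3 + 66·(-17) = 6)
  q = 3: r = 2, s = -1 − 3·3 = -10, t = 6 − 3·(-17) = 57  (check: 376·(-10) + 66·57 = 2)
The row with r = 2 (the gcd) gives the Bezout coefficients s = -10, t = 57.
Result: 376 · (-10) + 66 · (57) = 2.

gcd(376, 66) = 2; s = -10, t = 57 (check: 376·(-10) + 66·57 = 2).


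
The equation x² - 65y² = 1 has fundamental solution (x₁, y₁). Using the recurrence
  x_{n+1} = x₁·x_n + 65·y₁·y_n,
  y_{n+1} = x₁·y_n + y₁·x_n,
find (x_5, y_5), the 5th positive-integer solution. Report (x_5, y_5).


Step 1: Find the fundamental solution (x₁, y₁) of x² - 65y² = 1.
  Expand √65 as a continued fraction. a₀ = ⌊√65⌋ = 8; iterate m_{k+1} = d_k·a_k − m_k, d_{k+1} = (65 − m_{k+1}²)/d_k, a_{k+1} = ⌊(a₀ + m_{k+1})/d_{k+1}⌋ (starting m₀ = 0, d₀ = 1), with convergents p_k = a_k·p_{k-1} + p_{k-2}, q_k = a_k·q_{k-1} + q_{k-2} (p₋₁ = 1, q₋₁ = 0):
  k = 0: a₀ = 8; p₀/q₀ = 8/1; p₀² − 65·q₀² = 64 − 65 = -1.
  k = 1: m = 8, d = 1, a = ⌊(8 + 8)/1⌋ = 16; p/q = (16·8 + 1)/(16·1 + 0) = 129/16; p² − 65·q² = 16641 − 16640 = 1.
  The first convergent with p² − 65·q² = 1 gives the fundamental solution (x₁, y₁) = (129, 16).
Step 2: Apply the recurrence (x_{n+1}, y_{n+1}) = (x₁x_n + 65y₁y_n, x₁y_n + y₁x_n) repeatedly.
  From (x_1, y_1) = (129, 16): x_2 = 129·129 + 65·16·16 = 33281; y_2 = 129·16 + 16·129 = 4128.
  From (x_2, y_2) = (33281, 4128): x_3 = 129·33281 + 65·16·4128 = 8586369; y_3 = 129·4128 + 16·33281 = 1065008.
  From (x_3, y_3) = (8586369, 1065008): x_4 = 129·8586369 + 65·16·1065008 = 2215249921; y_4 = 129·1065008 + 16·8586369 = 274767936.
  From (x_4, y_4) = (2215249921, 274767936): x_5 = 129·2215249921 + 65·16·274767936 = 571525893249; y_5 = 129·274767936 + 16·2215249921 = 70889062480.
Step 3: Verify x_5² - 65·y_5² = 326641846654067343776001 - 326641846654067343776000 = 1 (should be 1). ✓

(x_1, y_1) = (129, 16); (x_5, y_5) = (571525893249, 70889062480).


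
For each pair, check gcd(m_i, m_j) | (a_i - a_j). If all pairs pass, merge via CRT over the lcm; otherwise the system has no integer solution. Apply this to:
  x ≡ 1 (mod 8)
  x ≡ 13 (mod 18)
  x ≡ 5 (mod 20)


Moduli 8, 18, 20 are not pairwise coprime, so CRT works modulo lcm(m_i) when all pairwise compatibility conditions hold.
Pairwise compatibility: gcd(m_i, m_j) must divide a_i - a_j for every pair.
Merge one congruence at a time:
  Start: x ≡ 1 (mod 8).
  Combine with x ≡ 13 (mod 18): gcd(8, 18) = 2; 13 - 1 = 12, which IS divisible by 2, so compatible.
    Write x = 1 + 8·t and substitute into x ≡ 13 (mod 18): 8·t ≡ 13 − 1 = 12 (mod 18).
    Divide the congruence (and modulus) by g = 2: 4·t ≡ 6 (mod 9).
    The inverse of 4 mod 9 is 7 (since 4·7 = 28 = 3·9 + 1), so t ≡ 7·6 = 42 ≡ 6 (mod 9).
    Then x = 1 + 8·6 = 49, valid modulo lcm(8, 18) = 72: x ≡ 49 (mod 72).
  Combine with x ≡ 5 (mod 20): gcd(72, 20) = 4; 5 - 49 = -44, which IS divisible by 4, so compatible.
    Write x = 49 + 72·t and substitute into x ≡ 5 (mod 20): 72·t ≡ 5 − 49 = -44 (mod 20).
    Divide the congruence (and modulus) by g = 4: 18·t ≡ -11 (mod 5).
    Reduce coefficients mod 5: 3·t ≡ 4 (mod 5).
    The inverse of 3 mod 5 is 2 (since 3·2 = 6 = 1·5 + 1), so t ≡ 2·4 = 8 ≡ 3 (mod 5).
    Then x = 49 + 72·3 = 265, valid modulo lcm(72, 20) = 360: x ≡ 265 (mod 360).
Verify: 265 mod 8 = 1, 265 mod 18 = 13, 265 mod 20 = 5.

x ≡ 265 (mod 360).


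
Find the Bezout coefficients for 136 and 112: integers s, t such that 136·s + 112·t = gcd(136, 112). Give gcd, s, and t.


Euclidean algorithm on (136, 112) — divide until remainder is 0:
  136 = 1 · 112 + 24
  112 = 4 · 24 + 16
  24 = 1 · 16 + 8
  16 = 2 · 8 + 0
gcd(136, 112) = 8.
Track Bezout coefficients alongside the remainders: start with r₀ = 136 = a·1 + b·0 (s = 1, t = 0) and r₁ = 112 = a·0 + b·1 (s = 0, t = 1); each new remainder r_{k+1} = r_{k-1} − q_k·r_k inherits s_{k+1} = s_{k-1} − q_k·s_k, t_{k+1} = t_{k-1} − q_k·t_k, so r_k = a·s_k + b·t_k at every step:
  q = 1: r = 24, s = 1 − 1·0 = 1, t = 0 − 1·1 = -1  (check: 136·1 + 112·(-1) = 24)
  q = 4: r = 16, s = 0 − 4·1 = -4, t = 1 − 4·(-1) = 5  (check: 136·(-4) + 112·5 = 16)
  q = 1: r = 8, s = 1 − 1·(-4) = 5, t = -1 − 1·5 = -6  (check: 136·5 + 112·(-6) = 8)
The row with r = 8 (the gcd) gives the Bezout coefficients s = 5, t = -6.
Result: 136 · (5) + 112 · (-6) = 8.

gcd(136, 112) = 8; s = 5, t = -6 (check: 136·5 + 112·(-6) = 8).


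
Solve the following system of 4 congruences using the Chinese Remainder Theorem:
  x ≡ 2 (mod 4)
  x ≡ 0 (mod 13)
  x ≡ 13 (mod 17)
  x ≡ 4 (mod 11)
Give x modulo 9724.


Product of moduli M = 4 · 13 · 17 · 11 = 9724.
Merge one congruence at a time:
  Start: x ≡ 2 (mod 4).
  Combine with x ≡ 0 (mod 13); new modulus lcm = 52.
    Write x = 2 + 4·t and substitute into x ≡ 0 (mod 13): 4·t ≡ 0 − 2 = -2 (mod 13).
    Reduce coefficients mod 13: 4·t ≡ 11 (mod 13).
    The inverse of 4 mod 13 is 10 (since 4·10 = 40 = 3·13 + 1), so t ≡ 10·11 = 110 ≡ 6 (mod 13).
    Then x = 2 + 4·6 = 26, valid modulo lcm(4, 13) = 52: x ≡ 26 (mod 52).
  Combine with x ≡ 13 (mod 17); new modulus lcm = 884.
    Write x = 26 + 52·t and substitute into x ≡ 13 (mod 17): 52·t ≡ 13 − 26 = -13 (mod 17).
    Reduce coefficients mod 17: 1·t ≡ 4 (mod 17).
    So t ≡ 4 (mod 17).
    Then x = 26 + 52·4 = 234, valid modulo lcm(52, 17) = 884: x ≡ 234 (mod 884).
  Combine with x ≡ 4 (mod 11); new modulus lcm = 9724.
    Write x = 234 + 884·t and substitute into x ≡ 4 (mod 11): 884·t ≡ 4 − 234 = -230 (mod 11).
    Reduce coefficients mod 11: 4·t ≡ 1 (mod 11).
    The inverse of 4 mod 11 is 3 (since 4·3 = 12 = 1·11 + 1), so t ≡ 3·1 = 3 ≡ 3 (mod 11).
    Then x = 234 + 884·3 = 2886, valid modulo lcm(884, 11) = 9724: x ≡ 2886 (mod 9724).
Verify against each original: 2886 mod 4 = 2, 2886 mod 13 = 0, 2886 mod 17 = 13, 2886 mod 11 = 4.

x ≡ 2886 (mod 9724).


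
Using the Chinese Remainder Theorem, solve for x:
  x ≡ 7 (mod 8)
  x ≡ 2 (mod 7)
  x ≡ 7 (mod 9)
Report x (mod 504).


Moduli 8, 7, 9 are pairwise coprime; by CRT there is a unique solution modulo M = 8 · 7 · 9 = 504.
Solve pairwise, accumulating the modulus:
  Start with x ≡ 7 (mod 8).
  Combine with x ≡ 2 (mod 7): since gcd(8, 7) = 1, we get a unique residue mod 56.
    Write x = 7 + 8·t and substitute into x ≡ 2 (mod 7): 8·t ≡ 2 − 7 = -5 (mod 7).
    Reduce coefficients mod 7: 1·t ≡ 2 (mod 7).
    So t ≡ 2 (mod 7).
    Then x = 7 + 8·2 = 23, valid modulo lcm(8, 7) = 56: x ≡ 23 (mod 56).
  Combine with x ≡ 7 (mod 9): since gcd(56, 9) = 1, we get a unique residue mod 504.
    Write x = 23 + 56·t and substitute into x ≡ 7 (mod 9): 56·t ≡ 7 − 23 = -16 (mod 9).
    Reduce coefficients mod 9: 2·t ≡ 2 (mod 9).
    The inverse of 2 mod 9 is 5 (since 2·5 = 10 = 1·9 + 1), so t ≡ 5·2 = 10 ≡ 1 (mod 9).
    Then x = 23 + 56·1 = 79, valid modulo lcm(56, 9) = 504: x ≡ 79 (mod 504).
Verify: 79 mod 8 = 7 ✓, 79 mod 7 = 2 ✓, 79 mod 9 = 7 ✓.

x ≡ 79 (mod 504).


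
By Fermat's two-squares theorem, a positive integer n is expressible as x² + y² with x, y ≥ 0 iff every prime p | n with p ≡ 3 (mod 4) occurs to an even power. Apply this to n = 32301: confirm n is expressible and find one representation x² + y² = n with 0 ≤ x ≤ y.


Step 1: Factor n = 32301 = 3^2 · 37 · 97.
Step 2: Check the mod-4 condition on each prime factor: 3 ≡ 3 (mod 4), exponent 2 (must be even); 37 ≡ 1 (mod 4), exponent 1; 97 ≡ 1 (mod 4), exponent 1.
All primes ≡ 3 (mod 4) appear to even exponent (or don't appear), so by the two-squares theorem n IS expressible as a sum of two squares.
Step 3: Build a representation. Group n = k² · m with k = 3 and m = 37 · 97 = 3589 (a product of primes ≡ 1 (mod 4)); a representation of m scales to one of n via (k·x)² + (k·y)² = k²(x² + y²). Each prime p ≡ 1 (mod 4) is itself a sum of two squares; find a² by testing p − a² for a perfect square:
  37: 37 − 1² = 36 = 6² ⇒ 37 = 1² + 6².
  97: 97 − 1² = 96, 97 − 2² = 93, 97 − 3² = 88, 97 − 4² = 81 = 9² ⇒ 97 = 4² + 9².
  Combine using the Brahmagupta–Fibonacci identity (a² + b²)(c² + d²) = (ac − bd)² + (ad + bc)² = (ac + bd)² + (ad − bc)²:
  37 · 97 = 3589: from (1² + 6²)(4² + 9²), take (1·4 − 6·9, 1·9 + 6·4) = (4 − 54, 9 + 24) = (-50, 33); dropping signs (only squares matter) gives (50, 33); check 50² + 33² = 2500 + 1089 = 3589 ✓.
  Scale by k = 3: (3·50, 3·33) = (150, 99).
Step 4: Order so x ≤ y and verify: 99² + 150² = 9801 + 22500 = 32301 = n. ✓

n = 32301 = 99² + 150² (one valid representation with x ≤ y).


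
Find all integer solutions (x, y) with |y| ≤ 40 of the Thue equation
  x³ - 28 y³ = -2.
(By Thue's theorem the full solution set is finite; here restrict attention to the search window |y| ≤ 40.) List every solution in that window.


The equation is x³ - 28y³ = -2. For fixed y, x³ = 28·y³ − 2, so a solution requires the RHS to be a perfect cube.
Strategy: iterate y from -40 to 40, compute RHS = 28·y³ − 2, and check whether it is a (positive or negative) perfect cube.
Check small values of y:
  y = 0: RHS = -2 is not a perfect cube.
  y = 1: RHS = 26 is not a perfect cube.
  y = -1: RHS = -30 is not a perfect cube.
  y = 2: RHS = 222 is not a perfect cube.
  y = -2: RHS = -226 is not a perfect cube.
  y = 3: RHS = 754 is not a perfect cube.
  y = -3: RHS = -758 is not a perfect cube.
Continuing the search up to |y| = 40 finds no solutions either.
No (x, y) in the scanned range satisfies the equation.

No integer solutions with |y| ≤ 40.


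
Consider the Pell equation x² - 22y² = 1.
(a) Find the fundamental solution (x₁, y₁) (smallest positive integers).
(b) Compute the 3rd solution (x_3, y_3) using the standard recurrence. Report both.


Step 1: Find the fundamental solution (x₁, y₁) of x² - 22y² = 1.
  Expand √22 as a continued fraction. a₀ = ⌊√22⌋ = 4; iterate m_{k+1} = d_k·a_k − m_k, d_{k+1} = (22 − m_{k+1}²)/d_k, a_{k+1} = ⌊(a₀ + m_{k+1})/d_{k+1}⌋ (starting m₀ = 0, d₀ = 1), with convergents p_k = a_k·p_{k-1} + p_{k-2}, q_k = a_k·q_{k-1} + q_{k-2} (p₋₁ = 1, q₋₁ = 0):
  k = 0: a₀ = 4; p₀/q₀ = 4/1; p₀² − 22·q₀² = 16 − 22 = -6.
  k = 1: m = 4, d = 6, a = ⌊(4 + 4)/6⌋ = 1; p/q = (1·4 + 1)/(1·1 + 0) = 5/1; p² − 22·q² = 25 − 22 = 3.
  k = 2: m = 2, d = 3, a = ⌊(4 + 2)/3⌋ = 2; p/q = (2·5 + 4)/(2·1 + 1) = 14/3; p² − 22·q² = 196 − 198 = -2.
  k = 3: m = 4, d = 2, a = ⌊(4 + 4)/2⌋ = 4; p/q = (4·14 + 5)/(4·3 + 1) = 61/13; p² − 22·q² = 3721 − 3718 = 3.
  k = 4: m = 4, d = 3, a = ⌊(4 + 4)/3⌋ = 2; p/q = (2·61 + 14)/(2·13 + 3) = 136/29; p² − 22·q² = 18496 − 18502 = -6.
  k = 5: m = 2, d = 6, a = ⌊(4 + 2)/6⌋ = 1; p/q = (1·136 + 61)/(1·29 + 13) = 197/42; p² − 22·q² = 38809 − 38808 = 1.
  The first convergent with p² − 22·q² = 1 gives the fundamental solution (x₁, y₁) = (197, 42).
Step 2: Apply the recurrence (x_{n+1}, y_{n+1}) = (x₁x_n + 22y₁y_n, x₁y_n + y₁x_n) repeatedly.
  From (x_1, y_1) = (197, 42): x_2 = 197·197 + 22·42·42 = 77617; y_2 = 197·42 + 42·197 = 16548.
  From (x_2, y_2) = (77617, 16548): x_3 = 197·77617 + 22·42·16548 = 30580901; y_3 = 197·16548 + 42·77617 = 6519870.
Step 3: Verify x_3² - 22·y_3² = 935191505971801 - 935191505971800 = 1 (should be 1). ✓

(x_1, y_1) = (197, 42); (x_3, y_3) = (30580901, 6519870).
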